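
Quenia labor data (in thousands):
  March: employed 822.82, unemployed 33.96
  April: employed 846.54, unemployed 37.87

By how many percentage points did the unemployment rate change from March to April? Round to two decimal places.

March: labor force = 822.82 + 33.96 = 856.78; u = 33.96/856.78 = 3.96%.
April: labor force = 846.54 + 37.87 = 884.41; u = 37.87/884.41 = 4.28%.
Change = 4.28% − 3.96% = +0.32 pp.

The unemployment rate changed by +0.32 percentage points.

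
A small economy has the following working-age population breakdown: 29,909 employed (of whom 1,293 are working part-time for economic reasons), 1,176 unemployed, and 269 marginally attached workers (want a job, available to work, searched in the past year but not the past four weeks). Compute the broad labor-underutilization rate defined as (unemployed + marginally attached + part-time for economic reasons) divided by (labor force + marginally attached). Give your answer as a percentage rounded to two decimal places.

Broad underutilization rate ≈ 8.73%.

Labor force = 29,909 + 1,176 = 31,085.
Numerator = 1,176 + 269 + 1,293 = 2,738.
Denominator = 31,085 + 269 = 31,354.
Broad rate = 2,738 / 31,354 = 8.73%.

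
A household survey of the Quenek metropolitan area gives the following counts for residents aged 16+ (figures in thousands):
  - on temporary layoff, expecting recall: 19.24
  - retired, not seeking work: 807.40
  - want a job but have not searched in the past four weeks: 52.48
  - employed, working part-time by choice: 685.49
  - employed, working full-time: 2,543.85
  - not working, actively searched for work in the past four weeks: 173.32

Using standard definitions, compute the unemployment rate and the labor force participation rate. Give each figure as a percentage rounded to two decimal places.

Unemployment rate ≈ 5.63%; labor force participation rate ≈ 79.92%.

Employed = 685.49 + 2,543.85 = 3,229.34 thousand.
Unemployed = 19.24 + 173.32 = 192.56 thousand (jobless and actively searching, or on temporary layoff).
Labor force = 3,229.34 + 192.56 = 3,421.90 thousand.
Not in labor force = 807.40 + 52.48 = 859.88 thousand (those not working and not actively searching are outside the labor force — including those who want a job but have given up searching).
Civilian working-age population = 3,421.90 + 859.88 = 4,281.78 thousand.
Unemployment rate = 192.56 / 3,421.90 = 5.63%.
Labor force participation rate = 3,421.90 / 4,281.78 = 79.92%.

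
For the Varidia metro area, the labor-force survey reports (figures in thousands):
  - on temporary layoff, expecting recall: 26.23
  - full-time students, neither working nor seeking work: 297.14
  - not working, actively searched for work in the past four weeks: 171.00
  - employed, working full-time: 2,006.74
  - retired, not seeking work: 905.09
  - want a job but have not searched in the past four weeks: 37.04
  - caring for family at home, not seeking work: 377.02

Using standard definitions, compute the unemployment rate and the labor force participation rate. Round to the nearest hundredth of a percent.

Employed = 2,006.74 thousand.
Unemployed = 26.23 + 171.00 = 197.23 thousand (jobless and actively searching, or on temporary layoff).
Labor force = 2,006.74 + 197.23 = 2,203.97 thousand.
Not in labor force = 297.14 + 905.09 + 37.04 + 377.02 = 1,616.29 thousand (those not working and not actively searching are outside the labor force — including those who want a job but have given up searching).
Civilian working-age population = 2,203.97 + 1,616.29 = 3,820.26 thousand.
Unemployment rate = 197.23 / 2,203.97 = 8.95%.
Labor force participation rate = 2,203.97 / 3,820.26 = 57.69%.

Unemployment rate ≈ 8.95%; labor force participation rate ≈ 57.69%.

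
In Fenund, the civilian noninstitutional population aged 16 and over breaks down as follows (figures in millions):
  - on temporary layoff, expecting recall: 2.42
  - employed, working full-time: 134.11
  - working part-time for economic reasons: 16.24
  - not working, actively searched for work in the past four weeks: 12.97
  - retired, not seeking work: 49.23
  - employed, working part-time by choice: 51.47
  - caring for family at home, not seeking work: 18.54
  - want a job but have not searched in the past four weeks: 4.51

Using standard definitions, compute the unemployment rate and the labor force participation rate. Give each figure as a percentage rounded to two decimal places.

Unemployment rate ≈ 7.09%; labor force participation rate ≈ 75.03%.

Employed = 134.11 + 16.24 + 51.47 = 201.82 million (anyone who worked, including part-time for economic reasons, counts as employed).
Unemployed = 2.42 + 12.97 = 15.39 million (jobless and actively searching, or on temporary layoff).
Labor force = 201.82 + 15.39 = 217.21 million.
Not in labor force = 49.23 + 18.54 + 4.51 = 72.28 million (those not working and not actively searching are outside the labor force — including those who want a job but have given up searching).
Civilian working-age population = 217.21 + 72.28 = 289.49 million.
Unemployment rate = 15.39 / 217.21 = 7.09%.
Labor force participation rate = 217.21 / 289.49 = 75.03%.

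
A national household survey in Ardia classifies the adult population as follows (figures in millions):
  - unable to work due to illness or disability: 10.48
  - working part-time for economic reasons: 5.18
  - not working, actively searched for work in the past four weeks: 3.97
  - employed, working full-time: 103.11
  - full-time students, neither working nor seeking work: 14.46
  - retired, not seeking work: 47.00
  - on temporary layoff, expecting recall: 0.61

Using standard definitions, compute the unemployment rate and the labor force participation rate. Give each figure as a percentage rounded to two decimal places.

Unemployment rate ≈ 4.06%; labor force participation rate ≈ 61.07%.

Employed = 5.18 + 103.11 = 108.29 million (anyone who worked, including part-time for economic reasons, counts as employed).
Unemployed = 3.97 + 0.61 = 4.58 million (jobless and actively searching, or on temporary layoff).
Labor force = 108.29 + 4.58 = 112.87 million.
Not in labor force = 10.48 + 14.46 + 47.00 = 71.94 million (those not working and not actively searching are outside the labor force).
Civilian working-age population = 112.87 + 71.94 = 184.81 million.
Unemployment rate = 4.58 / 112.87 = 4.06%.
Labor force participation rate = 112.87 / 184.81 = 61.07%.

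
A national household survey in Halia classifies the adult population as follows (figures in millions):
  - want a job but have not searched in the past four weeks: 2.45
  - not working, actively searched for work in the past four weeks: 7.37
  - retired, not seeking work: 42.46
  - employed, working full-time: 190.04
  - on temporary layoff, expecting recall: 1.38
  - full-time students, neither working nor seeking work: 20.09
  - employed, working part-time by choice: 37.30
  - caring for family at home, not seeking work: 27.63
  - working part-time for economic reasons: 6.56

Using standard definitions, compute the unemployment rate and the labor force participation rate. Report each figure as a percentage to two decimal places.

Unemployment rate ≈ 3.61%; labor force participation rate ≈ 72.37%.

Employed = 190.04 + 37.30 + 6.56 = 233.90 million (anyone who worked, including part-time for economic reasons, counts as employed).
Unemployed = 7.37 + 1.38 = 8.75 million (jobless and actively searching, or on temporary layoff).
Labor force = 233.90 + 8.75 = 242.65 million.
Not in labor force = 2.45 + 42.46 + 20.09 + 27.63 = 92.63 million (those not working and not actively searching are outside the labor force — including those who want a job but have given up searching).
Civilian working-age population = 242.65 + 92.63 = 335.28 million.
Unemployment rate = 8.75 / 242.65 = 3.61%.
Labor force participation rate = 242.65 / 335.28 = 72.37%.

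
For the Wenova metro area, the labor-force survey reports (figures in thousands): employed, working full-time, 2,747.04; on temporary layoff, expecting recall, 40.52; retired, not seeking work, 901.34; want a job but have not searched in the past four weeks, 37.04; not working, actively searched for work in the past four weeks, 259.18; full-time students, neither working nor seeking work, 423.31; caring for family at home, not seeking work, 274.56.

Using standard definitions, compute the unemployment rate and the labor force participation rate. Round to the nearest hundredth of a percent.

Employed = 2,747.04 thousand.
Unemployed = 40.52 + 259.18 = 299.70 thousand (jobless and actively searching, or on temporary layoff).
Labor force = 2,747.04 + 299.70 = 3,046.74 thousand.
Not in labor force = 901.34 + 37.04 + 423.31 + 274.56 = 1,636.25 thousand (those not working and not actively searching are outside the labor force — including those who want a job but have given up searching).
Civilian working-age population = 3,046.74 + 1,636.25 = 4,682.99 thousand.
Unemployment rate = 299.70 / 3,046.74 = 9.84%.
Labor force participation rate = 3,046.74 / 4,682.99 = 65.06%.

Unemployment rate ≈ 9.84%; labor force participation rate ≈ 65.06%.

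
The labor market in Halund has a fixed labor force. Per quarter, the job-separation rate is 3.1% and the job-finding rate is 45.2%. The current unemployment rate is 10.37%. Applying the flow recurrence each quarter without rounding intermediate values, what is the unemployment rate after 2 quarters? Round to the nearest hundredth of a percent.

With a fixed labor force, u_{t+1} = u_t + s·(1−u_t) − f·u_t = u_t·(1−s−f) + s.
Here 1−s−f = 0.517 and s = 0.031.
u_1 = 0.103700 × 0.517 + 0.031 = 0.084613.
u_2 = 0.084613 × 0.517 + 0.031 = 0.074745.

Unemployment rate after two quarters ≈ 7.47%.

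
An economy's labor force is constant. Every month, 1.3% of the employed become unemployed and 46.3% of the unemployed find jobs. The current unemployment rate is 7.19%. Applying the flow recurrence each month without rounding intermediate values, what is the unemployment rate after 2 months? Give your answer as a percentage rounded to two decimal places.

Unemployment rate after two months ≈ 3.96%.

With a fixed labor force, u_{t+1} = u_t + s·(1−u_t) − f·u_t = u_t·(1−s−f) + s.
Here 1−s−f = 0.524 and s = 0.013.
u_1 = 0.071900 × 0.524 + 0.013 = 0.050676.
u_2 = 0.050676 × 0.524 + 0.013 = 0.039554.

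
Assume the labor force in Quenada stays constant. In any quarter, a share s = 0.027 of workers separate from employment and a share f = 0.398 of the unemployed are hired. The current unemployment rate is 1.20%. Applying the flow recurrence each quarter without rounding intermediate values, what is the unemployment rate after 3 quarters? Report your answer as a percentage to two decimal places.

With a fixed labor force, u_{t+1} = u_t + s·(1−u_t) − f·u_t = u_t·(1−s−f) + s.
Here 1−s−f = 0.575 and s = 0.027.
u_1 = 0.012000 × 0.575 + 0.027 = 0.033900.
u_2 = 0.033900 × 0.575 + 0.027 = 0.046492.
u_3 = 0.046492 × 0.575 + 0.027 = 0.053733.

Unemployment rate after three quarters ≈ 5.37%.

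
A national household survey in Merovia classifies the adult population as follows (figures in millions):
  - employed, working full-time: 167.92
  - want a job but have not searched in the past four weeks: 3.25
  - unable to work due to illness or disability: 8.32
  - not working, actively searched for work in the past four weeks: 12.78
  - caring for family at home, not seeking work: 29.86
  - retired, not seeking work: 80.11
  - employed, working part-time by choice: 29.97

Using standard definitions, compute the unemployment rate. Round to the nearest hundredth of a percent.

Unemployment rate ≈ 6.07%.

Employed = 167.92 + 29.97 = 197.89 million.
Unemployed = 12.78 million.
Labor force = 197.89 + 12.78 = 210.67 million.
Unemployment rate = 12.78 / 210.67 = 6.07%.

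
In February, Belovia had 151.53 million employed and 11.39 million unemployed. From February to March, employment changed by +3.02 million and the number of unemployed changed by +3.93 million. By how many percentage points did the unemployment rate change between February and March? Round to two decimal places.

February: labor force = 151.53 + 11.39 = 162.92; u = 11.39/162.92 = 6.99%.
March: labor force = 154.55 + 15.32 = 169.87; u = 15.32/169.87 = 9.02%.
Change = 9.02% − 6.99% = +2.03 pp.

The unemployment rate changed by +2.03 percentage points.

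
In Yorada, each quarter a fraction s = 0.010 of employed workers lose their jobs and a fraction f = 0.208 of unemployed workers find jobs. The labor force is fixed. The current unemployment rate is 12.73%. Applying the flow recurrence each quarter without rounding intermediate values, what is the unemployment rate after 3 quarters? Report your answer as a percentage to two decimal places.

Unemployment rate after three quarters ≈ 8.48%.

With a fixed labor force, u_{t+1} = u_t + s·(1−u_t) − f·u_t = u_t·(1−s−f) + s.
Here 1−s−f = 0.782 and s = 0.010.
u_1 = 0.127300 × 0.782 + 0.010 = 0.109549.
u_2 = 0.109549 × 0.782 + 0.010 = 0.095667.
u_3 = 0.095667 × 0.782 + 0.010 = 0.084812.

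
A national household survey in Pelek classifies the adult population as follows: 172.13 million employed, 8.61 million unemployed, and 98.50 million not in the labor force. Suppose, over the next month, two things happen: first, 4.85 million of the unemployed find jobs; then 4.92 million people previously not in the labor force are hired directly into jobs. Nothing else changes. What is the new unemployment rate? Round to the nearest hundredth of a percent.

Initially, labor force = 172.13 + 8.61 = 180.74 million, so u = 8.61/180.74 = 4.76%.
After the first change, unemployed falls and employed rises by 4.85; labor force unchanged → E = 176.98, U = 3.76, labor force = 180.74 million.
After the second change, employed and labor force both rise by 4.92; unemployed unchanged → E = 181.90, U = 3.76, labor force = 185.66 million.
New unemployment rate = 3.76 / 185.66 = 2.03%.

New unemployment rate ≈ 2.03%.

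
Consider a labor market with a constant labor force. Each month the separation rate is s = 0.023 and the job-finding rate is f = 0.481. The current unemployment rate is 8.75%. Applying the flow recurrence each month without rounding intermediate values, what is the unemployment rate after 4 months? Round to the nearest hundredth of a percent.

Unemployment rate after four months ≈ 4.82%.

With a fixed labor force, u_{t+1} = u_t + s·(1−u_t) − f·u_t = u_t·(1−s−f) + s.
Here 1−s−f = 0.496 and s = 0.023.
u_1 = 0.087500 × 0.496 + 0.023 = 0.066400.
u_2 = 0.066400 × 0.496 + 0.023 = 0.055934.
u_3 = 0.055934 × 0.496 + 0.023 = 0.050743.
u_4 = 0.050743 × 0.496 + 0.023 = 0.048169.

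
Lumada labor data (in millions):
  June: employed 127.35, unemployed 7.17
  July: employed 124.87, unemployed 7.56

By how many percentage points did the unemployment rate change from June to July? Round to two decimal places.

The unemployment rate changed by +0.38 percentage points.

June: labor force = 127.35 + 7.17 = 134.52; u = 7.17/134.52 = 5.33%.
July: labor force = 124.87 + 7.56 = 132.43; u = 7.56/132.43 = 5.71%.
Change = 5.71% − 5.33% = +0.38 pp.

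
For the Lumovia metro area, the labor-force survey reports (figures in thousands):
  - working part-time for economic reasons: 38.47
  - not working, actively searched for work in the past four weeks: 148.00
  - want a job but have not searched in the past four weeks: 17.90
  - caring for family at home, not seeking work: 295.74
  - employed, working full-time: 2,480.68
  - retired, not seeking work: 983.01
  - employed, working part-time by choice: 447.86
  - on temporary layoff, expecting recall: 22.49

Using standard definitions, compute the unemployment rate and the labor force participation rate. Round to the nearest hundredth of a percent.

Unemployment rate ≈ 5.43%; labor force participation rate ≈ 70.76%.

Employed = 38.47 + 2,480.68 + 447.86 = 2,967.01 thousand (anyone who worked, including part-time for economic reasons, counts as employed).
Unemployed = 148.00 + 22.49 = 170.49 thousand (jobless and actively searching, or on temporary layoff).
Labor force = 2,967.01 + 170.49 = 3,137.50 thousand.
Not in labor force = 17.90 + 295.74 + 983.01 = 1,296.65 thousand (those not working and not actively searching are outside the labor force — including those who want a job but have given up searching).
Civilian working-age population = 3,137.50 + 1,296.65 = 4,434.15 thousand.
Unemployment rate = 170.49 / 3,137.50 = 5.43%.
Labor force participation rate = 3,137.50 / 4,434.15 = 70.76%.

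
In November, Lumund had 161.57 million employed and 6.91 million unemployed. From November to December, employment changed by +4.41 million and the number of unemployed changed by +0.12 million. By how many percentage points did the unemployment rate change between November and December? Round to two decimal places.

November: labor force = 161.57 + 6.91 = 168.48; u = 6.91/168.48 = 4.10%.
December: labor force = 165.98 + 7.03 = 173.01; u = 7.03/173.01 = 4.06%.
Change = 4.06% − 4.10% = −0.04 pp.

The unemployment rate changed by −0.04 percentage points.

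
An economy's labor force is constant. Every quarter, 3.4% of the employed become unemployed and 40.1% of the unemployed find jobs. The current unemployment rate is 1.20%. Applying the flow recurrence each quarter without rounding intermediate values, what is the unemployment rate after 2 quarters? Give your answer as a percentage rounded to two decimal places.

Unemployment rate after two quarters ≈ 5.70%.

With a fixed labor force, u_{t+1} = u_t + s·(1−u_t) − f·u_t = u_t·(1−s−f) + s.
Here 1−s−f = 0.565 and s = 0.034.
u_1 = 0.012000 × 0.565 + 0.034 = 0.040780.
u_2 = 0.040780 × 0.565 + 0.034 = 0.057041.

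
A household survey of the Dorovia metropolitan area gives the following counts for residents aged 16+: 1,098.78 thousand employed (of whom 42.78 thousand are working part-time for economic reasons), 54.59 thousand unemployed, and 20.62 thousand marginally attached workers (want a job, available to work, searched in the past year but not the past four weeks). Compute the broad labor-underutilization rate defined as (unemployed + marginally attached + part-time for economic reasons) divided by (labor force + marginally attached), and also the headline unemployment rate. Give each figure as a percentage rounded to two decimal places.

Labor force = 1,098.78 + 54.59 = 1,153.37 thousand.
Numerator = 54.59 + 20.62 + 42.78 = 117.99 thousand.
Denominator = 1,153.37 + 20.62 = 1,173.99 thousand.
Broad rate = 117.99 / 1,173.99 = 10.05%.
Headline unemployment rate = 54.59 / 1,153.37 = 4.73%.

Broad underutilization rate ≈ 10.05%; headline unemployment rate ≈ 4.73%.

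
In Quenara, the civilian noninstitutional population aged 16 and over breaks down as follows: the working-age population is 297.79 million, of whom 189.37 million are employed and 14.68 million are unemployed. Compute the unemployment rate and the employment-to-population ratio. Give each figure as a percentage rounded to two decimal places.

Unemployment rate ≈ 7.19%; employment-population ratio ≈ 63.59%.

Labor force = employed + unemployed = 189.37 + 14.68 = 204.05 million.
Unemployment rate = 14.68 / 204.05 = 7.19%.
Employment-population ratio = 189.37 / 297.79 = 63.59%.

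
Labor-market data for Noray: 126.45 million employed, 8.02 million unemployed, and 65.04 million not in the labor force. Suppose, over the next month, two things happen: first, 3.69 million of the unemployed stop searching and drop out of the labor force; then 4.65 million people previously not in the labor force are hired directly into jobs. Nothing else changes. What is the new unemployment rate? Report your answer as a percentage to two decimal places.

New unemployment rate ≈ 3.20%.

Initially, labor force = 126.45 + 8.02 = 134.47 million, so u = 8.02/134.47 = 5.96%.
After the first change, unemployed and labor force both fall by 3.69 → E = 126.45, U = 4.33, labor force = 130.78 million.
After the second change, employed and labor force both rise by 4.65; unemployed unchanged → E = 131.10, U = 4.33, labor force = 135.43 million.
New unemployment rate = 4.33 / 135.43 = 3.20%.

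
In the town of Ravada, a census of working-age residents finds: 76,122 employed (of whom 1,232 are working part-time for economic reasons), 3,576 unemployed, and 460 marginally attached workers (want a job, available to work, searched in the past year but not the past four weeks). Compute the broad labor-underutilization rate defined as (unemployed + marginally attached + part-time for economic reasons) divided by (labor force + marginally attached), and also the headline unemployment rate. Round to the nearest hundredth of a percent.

Broad underutilization rate ≈ 6.57%; headline unemployment rate ≈ 4.49%.

Labor force = 76,122 + 3,576 = 79,698.
Numerator = 3,576 + 460 + 1,232 = 5,268.
Denominator = 79,698 + 460 = 80,158.
Broad rate = 5,268 / 80,158 = 6.57%.
Headline unemployment rate = 3,576 / 79,698 = 4.49%.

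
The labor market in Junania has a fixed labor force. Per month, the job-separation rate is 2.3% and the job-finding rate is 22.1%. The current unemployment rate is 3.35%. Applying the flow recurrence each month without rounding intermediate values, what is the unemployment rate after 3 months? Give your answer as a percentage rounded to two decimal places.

Unemployment rate after three months ≈ 6.80%.

With a fixed labor force, u_{t+1} = u_t + s·(1−u_t) − f·u_t = u_t·(1−s−f) + s.
Here 1−s−f = 0.756 and s = 0.023.
u_1 = 0.033500 × 0.756 + 0.023 = 0.048326.
u_2 = 0.048326 × 0.756 + 0.023 = 0.059534.
u_3 = 0.059534 × 0.756 + 0.023 = 0.068008.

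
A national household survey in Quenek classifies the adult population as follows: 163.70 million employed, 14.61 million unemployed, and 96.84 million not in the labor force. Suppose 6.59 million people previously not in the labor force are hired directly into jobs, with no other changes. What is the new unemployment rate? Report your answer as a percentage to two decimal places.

Initially, labor force = 163.70 + 14.61 = 178.31 million, so u = 14.61/178.31 = 8.19%.
After the change, employed and labor force both rise by 6.59; unemployed unchanged → E = 170.29, U = 14.61, labor force = 184.90 million.
New unemployment rate = 14.61 / 184.90 = 7.90%.

New unemployment rate ≈ 7.90%.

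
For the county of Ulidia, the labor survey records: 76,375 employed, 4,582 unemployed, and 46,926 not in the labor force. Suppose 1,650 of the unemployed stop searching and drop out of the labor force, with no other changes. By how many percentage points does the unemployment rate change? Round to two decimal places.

The unemployment rate changes by −1.96 percentage points.

Initially, labor force = 76,375 + 4,582 = 80,957, so u = 4,582/80,957 = 5.66%.
After the change, unemployed and labor force both fall by 1,650 → E = 76,375, U = 2,932, labor force = 79,307.
New unemployment rate = 2,932 / 79,307 = 3.70%.
Change = 3.70% − 5.66% = −1.96 percentage points.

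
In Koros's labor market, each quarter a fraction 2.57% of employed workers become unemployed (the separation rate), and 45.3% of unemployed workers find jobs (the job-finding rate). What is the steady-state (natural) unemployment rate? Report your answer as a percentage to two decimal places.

Steady-state unemployment rate ≈ 5.37%.

At steady state the flows balance: s·E = f·U, so U/(E+U) = s/(s+f).
u* = 2.57 / (2.57 + 45.3) = 2.57 / 47.87 = 5.37%.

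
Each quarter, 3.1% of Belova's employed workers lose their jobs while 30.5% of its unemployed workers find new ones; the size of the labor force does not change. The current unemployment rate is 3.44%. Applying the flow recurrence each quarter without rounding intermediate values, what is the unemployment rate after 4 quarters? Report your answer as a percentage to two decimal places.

With a fixed labor force, u_{t+1} = u_t + s·(1−u_t) − f·u_t = u_t·(1−s−f) + s.
Here 1−s−f = 0.664 and s = 0.031.
u_1 = 0.034400 × 0.664 + 0.031 = 0.053842.
u_2 = 0.053842 × 0.664 + 0.031 = 0.066751.
u_3 = 0.066751 × 0.664 + 0.031 = 0.075323.
u_4 = 0.075323 × 0.664 + 0.031 = 0.081014.

Unemployment rate after four quarters ≈ 8.10%.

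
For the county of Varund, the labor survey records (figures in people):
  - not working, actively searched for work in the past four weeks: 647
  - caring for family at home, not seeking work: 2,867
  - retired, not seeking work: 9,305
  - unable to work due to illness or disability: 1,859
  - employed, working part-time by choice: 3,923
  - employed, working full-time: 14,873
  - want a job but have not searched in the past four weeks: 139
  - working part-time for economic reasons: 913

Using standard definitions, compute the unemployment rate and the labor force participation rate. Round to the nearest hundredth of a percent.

Employed = 3,923 + 14,873 + 913 = 19,709 (anyone who worked, including part-time for economic reasons, counts as employed).
Unemployed = 647.
Labor force = 19,709 + 647 = 20,356.
Not in labor force = 2,867 + 9,305 + 1,859 + 139 = 14,170 (those not working and not actively searching are outside the labor force — including those who want a job but have given up searching).
Civilian working-age population = 20,356 + 14,170 = 34,526.
Unemployment rate = 647 / 20,356 = 3.18%.
Labor force participation rate = 20,356 / 34,526 = 58.96%.

Unemployment rate ≈ 3.18%; labor force participation rate ≈ 58.96%.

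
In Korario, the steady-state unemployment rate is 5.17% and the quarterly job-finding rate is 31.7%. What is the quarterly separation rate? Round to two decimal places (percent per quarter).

Separation rate ≈ 1.73% per quarter.

From u* = s/(s+f): s = u·f/(1−u).
s = 0.0517 × 31.7 / (1 − 0.0517) = 1.6389 / 0.9483 ≈ 1.73% per quarter.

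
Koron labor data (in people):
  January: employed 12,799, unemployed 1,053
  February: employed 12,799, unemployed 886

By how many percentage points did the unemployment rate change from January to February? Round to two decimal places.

The unemployment rate changed by −1.13 percentage points.

January: labor force = 12,799 + 1,053 = 13,852; u = 1,053/13,852 = 7.60%.
February: labor force = 12,799 + 886 = 13,685; u = 886/13,685 = 6.47%.
Change = 6.47% − 7.60% = −1.13 pp.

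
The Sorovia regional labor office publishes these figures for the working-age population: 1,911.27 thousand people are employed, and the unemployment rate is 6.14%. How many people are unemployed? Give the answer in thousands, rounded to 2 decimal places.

Let U be the number unemployed. The labor force is E + U, and U/(E+U) = 0.0614.
So U = 0.0614 × 1,911.27 / (1 − 0.0614) = 117.3520 / 0.9386 ≈ 125.03 thousand.

About 125.03 thousand are unemployed.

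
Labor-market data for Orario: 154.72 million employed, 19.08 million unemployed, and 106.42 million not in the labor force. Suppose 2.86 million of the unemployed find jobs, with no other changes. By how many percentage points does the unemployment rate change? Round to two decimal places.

Initially, labor force = 154.72 + 19.08 = 173.80 million, so u = 19.08/173.80 = 10.98%.
After the change, unemployed falls and employed rises by 2.86; labor force unchanged → E = 157.58, U = 16.22, labor force = 173.80 million.
New unemployment rate = 16.22 / 173.80 = 9.33%.
Change = 9.33% − 10.98% = −1.65 percentage points.

The unemployment rate changes by −1.65 percentage points.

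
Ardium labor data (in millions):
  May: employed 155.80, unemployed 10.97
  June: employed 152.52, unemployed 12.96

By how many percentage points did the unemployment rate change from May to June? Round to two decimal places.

May: labor force = 155.80 + 10.97 = 166.77; u = 10.97/166.77 = 6.58%.
June: labor force = 152.52 + 12.96 = 165.48; u = 12.96/165.48 = 7.83%.
Change = 7.83% − 6.58% = +1.25 pp.

The unemployment rate changed by +1.25 percentage points.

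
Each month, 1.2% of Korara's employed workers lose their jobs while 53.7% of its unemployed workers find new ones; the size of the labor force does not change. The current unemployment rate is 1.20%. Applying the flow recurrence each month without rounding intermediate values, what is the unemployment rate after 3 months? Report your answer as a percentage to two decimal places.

Unemployment rate after three months ≈ 2.10%.

With a fixed labor force, u_{t+1} = u_t + s·(1−u_t) − f·u_t = u_t·(1−s−f) + s.
Here 1−s−f = 0.451 and s = 0.012.
u_1 = 0.012000 × 0.451 + 0.012 = 0.017412.
u_2 = 0.017412 × 0.451 + 0.012 = 0.019853.
u_3 = 0.019853 × 0.451 + 0.012 = 0.020954.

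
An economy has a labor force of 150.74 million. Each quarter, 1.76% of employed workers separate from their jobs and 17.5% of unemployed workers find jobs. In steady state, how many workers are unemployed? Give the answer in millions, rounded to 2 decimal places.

Steady-state unemployment rate u* = s/(s+f) = 1.76/(1.76+17.5) = 0.091381.
Unemployed = u* × labor force = 0.091381 × 150.74 ≈ 13.77 million.

About 13.77 million are unemployed in steady state.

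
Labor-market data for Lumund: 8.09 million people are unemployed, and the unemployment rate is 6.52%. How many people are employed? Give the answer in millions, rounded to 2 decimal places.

About 115.99 million are employed.

Labor force = U / u = 8.09 / 0.0652 ≈ 124.08 million.
Employed = labor force − unemployed = 124.08 − 8.09 = 115.99 million.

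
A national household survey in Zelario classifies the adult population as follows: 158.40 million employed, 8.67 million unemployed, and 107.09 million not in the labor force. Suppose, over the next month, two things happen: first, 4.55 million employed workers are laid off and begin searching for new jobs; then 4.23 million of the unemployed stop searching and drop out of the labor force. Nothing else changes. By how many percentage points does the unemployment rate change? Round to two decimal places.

The unemployment rate changes by +0.33 percentage points.

Initially, labor force = 158.40 + 8.67 = 167.07 million, so u = 8.67/167.07 = 5.19%.
After the first change, employed falls and unemployed rises by 4.55; labor force unchanged → E = 153.85, U = 13.22, labor force = 167.07 million.
After the second change, unemployed and labor force both fall by 4.23 → E = 153.85, U = 8.99, labor force = 162.84 million.
New unemployment rate = 8.99 / 162.84 = 5.52%.
Change = 5.52% − 5.19% = +0.33 percentage points.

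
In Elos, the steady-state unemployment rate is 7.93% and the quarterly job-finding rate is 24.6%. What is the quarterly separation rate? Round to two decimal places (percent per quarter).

Separation rate ≈ 2.12% per quarter.

From u* = s/(s+f): s = u·f/(1−u).
s = 0.0793 × 24.6 / (1 − 0.0793) = 1.9508 / 0.9207 ≈ 2.12% per quarter.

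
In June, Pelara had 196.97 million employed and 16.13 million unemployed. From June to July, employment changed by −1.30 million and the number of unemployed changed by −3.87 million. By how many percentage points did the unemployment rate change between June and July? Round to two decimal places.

The unemployment rate changed by −1.67 percentage points.

June: labor force = 196.97 + 16.13 = 213.10; u = 16.13/213.10 = 7.57%.
July: labor force = 195.67 + 12.26 = 207.93; u = 12.26/207.93 = 5.90%.
Change = 5.90% − 7.57% = −1.67 pp.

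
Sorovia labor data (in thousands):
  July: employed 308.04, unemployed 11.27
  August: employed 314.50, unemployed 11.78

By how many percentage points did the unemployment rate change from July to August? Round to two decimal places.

The unemployment rate changed by +0.08 percentage points.

July: labor force = 308.04 + 11.27 = 319.31; u = 11.27/319.31 = 3.53%.
August: labor force = 314.50 + 11.78 = 326.28; u = 11.78/326.28 = 3.61%.
Change = 3.61% − 3.53% = +0.08 pp.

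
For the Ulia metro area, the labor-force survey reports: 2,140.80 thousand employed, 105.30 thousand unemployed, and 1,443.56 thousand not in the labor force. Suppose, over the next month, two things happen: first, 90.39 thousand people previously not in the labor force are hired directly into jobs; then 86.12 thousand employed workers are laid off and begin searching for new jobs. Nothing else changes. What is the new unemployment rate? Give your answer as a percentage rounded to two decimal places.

New unemployment rate ≈ 8.19%.

Initially, labor force = 2,140.80 + 105.30 = 2,246.10 thousand, so u = 105.30/2,246.10 = 4.69%.
After the first change, employed and labor force both rise by 90.39; unemployed unchanged → E = 2,231.19, U = 105.30, labor force = 2,336.49 thousand.
After the second change, employed falls and unemployed rises by 86.12; labor force unchanged → E = 2,145.07, U = 191.42, labor force = 2,336.49 thousand.
New unemployment rate = 191.42 / 2,336.49 = 8.19%.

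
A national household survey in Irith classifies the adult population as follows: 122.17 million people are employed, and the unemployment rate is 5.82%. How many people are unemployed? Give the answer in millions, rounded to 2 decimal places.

About 7.55 million are unemployed.

Let U be the number unemployed. The labor force is E + U, and U/(E+U) = 0.0582.
So U = 0.0582 × 122.17 / (1 − 0.0582) = 7.1103 / 0.9418 ≈ 7.55 million.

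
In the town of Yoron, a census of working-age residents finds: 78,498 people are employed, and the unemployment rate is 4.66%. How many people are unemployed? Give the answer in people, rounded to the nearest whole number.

About 3,837 are unemployed.

Let U be the number unemployed. The labor force is E + U, and U/(E+U) = 0.0466.
So U = 0.0466 × 78,498 / (1 − 0.0466) = 3658.01 / 0.9534 ≈ 3,837.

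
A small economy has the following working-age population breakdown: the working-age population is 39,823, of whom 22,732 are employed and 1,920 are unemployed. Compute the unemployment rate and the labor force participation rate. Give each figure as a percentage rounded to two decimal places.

Labor force = employed + unemployed = 22,732 + 1,920 = 24,652.
Unemployment rate = 1,920 / 24,652 = 7.79%.
Labor force participation rate = 24,652 / 39,823 = 61.90%.

Unemployment rate ≈ 7.79%; labor force participation rate ≈ 61.90%.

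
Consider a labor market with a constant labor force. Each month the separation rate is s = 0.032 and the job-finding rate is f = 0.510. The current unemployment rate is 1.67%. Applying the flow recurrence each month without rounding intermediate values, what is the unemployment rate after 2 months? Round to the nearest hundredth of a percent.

Unemployment rate after two months ≈ 5.02%.

With a fixed labor force, u_{t+1} = u_t + s·(1−u_t) − f·u_t = u_t·(1−s−f) + s.
Here 1−s−f = 0.458 and s = 0.032.
u_1 = 0.016700 × 0.458 + 0.032 = 0.039649.
u_2 = 0.039649 × 0.458 + 0.032 = 0.050159.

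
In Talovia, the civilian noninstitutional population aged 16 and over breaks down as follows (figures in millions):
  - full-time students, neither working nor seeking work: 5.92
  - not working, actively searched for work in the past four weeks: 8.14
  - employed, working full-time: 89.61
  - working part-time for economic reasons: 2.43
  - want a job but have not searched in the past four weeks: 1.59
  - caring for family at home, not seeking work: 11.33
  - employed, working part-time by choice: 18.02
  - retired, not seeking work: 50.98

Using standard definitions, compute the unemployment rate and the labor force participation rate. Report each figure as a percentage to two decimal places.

Employed = 89.61 + 2.43 + 18.02 = 110.06 million (anyone who worked, including part-time for economic reasons, counts as employed).
Unemployed = 8.14 million.
Labor force = 110.06 + 8.14 = 118.20 million.
Not in labor force = 5.92 + 1.59 + 11.33 + 50.98 = 69.82 million (those not working and not actively searching are outside the labor force — including those who want a job but have given up searching).
Civilian working-age population = 118.20 + 69.82 = 188.02 million.
Unemployment rate = 8.14 / 118.20 = 6.89%.
Labor force participation rate = 118.20 / 188.02 = 62.87%.

Unemployment rate ≈ 6.89%; labor force participation rate ≈ 62.87%.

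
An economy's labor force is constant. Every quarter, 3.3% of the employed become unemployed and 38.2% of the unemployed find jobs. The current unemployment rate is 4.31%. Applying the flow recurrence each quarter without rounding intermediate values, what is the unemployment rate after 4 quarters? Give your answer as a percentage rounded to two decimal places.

With a fixed labor force, u_{t+1} = u_t + s·(1−u_t) − f·u_t = u_t·(1−s−f) + s.
Here 1−s−f = 0.585 and s = 0.033.
u_1 = 0.043100 × 0.585 + 0.033 = 0.058214.
u_2 = 0.058214 × 0.585 + 0.033 = 0.067055.
u_3 = 0.067055 × 0.585 + 0.033 = 0.072227.
u_4 = 0.072227 × 0.585 + 0.033 = 0.075253.

Unemployment rate after four quarters ≈ 7.53%.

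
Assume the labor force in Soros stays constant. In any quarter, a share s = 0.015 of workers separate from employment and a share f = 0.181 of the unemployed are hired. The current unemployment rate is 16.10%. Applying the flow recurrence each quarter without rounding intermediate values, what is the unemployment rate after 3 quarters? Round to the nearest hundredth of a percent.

With a fixed labor force, u_{t+1} = u_t + s·(1−u_t) − f·u_t = u_t·(1−s−f) + s.
Here 1−s−f = 0.804 and s = 0.015.
u_1 = 0.161000 × 0.804 + 0.015 = 0.144444.
u_2 = 0.144444 × 0.804 + 0.015 = 0.131133.
u_3 = 0.131133 × 0.804 + 0.015 = 0.120431.

Unemployment rate after three quarters ≈ 12.04%.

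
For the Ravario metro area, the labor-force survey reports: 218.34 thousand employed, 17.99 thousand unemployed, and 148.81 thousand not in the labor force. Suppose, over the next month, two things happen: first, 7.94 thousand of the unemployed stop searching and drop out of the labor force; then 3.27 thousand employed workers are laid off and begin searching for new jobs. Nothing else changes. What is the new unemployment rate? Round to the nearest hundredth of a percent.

Initially, labor force = 218.34 + 17.99 = 236.33 thousand, so u = 17.99/236.33 = 7.61%.
After the first change, unemployed and labor force both fall by 7.94 → E = 218.34, U = 10.05, labor force = 228.39 thousand.
After the second change, employed falls and unemployed rises by 3.27; labor force unchanged → E = 215.07, U = 13.32, labor force = 228.39 thousand.
New unemployment rate = 13.32 / 228.39 = 5.83%.

New unemployment rate ≈ 5.83%.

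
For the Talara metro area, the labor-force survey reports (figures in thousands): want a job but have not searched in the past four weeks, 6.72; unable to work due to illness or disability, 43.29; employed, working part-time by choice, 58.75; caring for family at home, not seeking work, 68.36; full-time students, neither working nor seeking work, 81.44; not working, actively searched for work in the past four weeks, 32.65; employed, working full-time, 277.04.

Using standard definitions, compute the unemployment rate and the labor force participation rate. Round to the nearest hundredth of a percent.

Employed = 58.75 + 277.04 = 335.79 thousand.
Unemployed = 32.65 thousand.
Labor force = 335.79 + 32.65 = 368.44 thousand.
Not in labor force = 6.72 + 43.29 + 68.36 + 81.44 = 199.81 thousand (those not working and not actively searching are outside the labor force — including those who want a job but have given up searching).
Civilian working-age population = 368.44 + 199.81 = 568.25 thousand.
Unemployment rate = 32.65 / 368.44 = 8.86%.
Labor force participation rate = 368.44 / 568.25 = 64.84%.

Unemployment rate ≈ 8.86%; labor force participation rate ≈ 64.84%.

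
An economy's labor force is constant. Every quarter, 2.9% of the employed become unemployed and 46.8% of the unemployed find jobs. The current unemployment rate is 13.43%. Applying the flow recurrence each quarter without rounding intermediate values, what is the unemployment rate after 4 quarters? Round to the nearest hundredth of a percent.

Unemployment rate after four quarters ≈ 6.32%.

With a fixed labor force, u_{t+1} = u_t + s·(1−u_t) − f·u_t = u_t·(1−s−f) + s.
Here 1−s−f = 0.503 and s = 0.029.
u_1 = 0.134300 × 0.503 + 0.029 = 0.096553.
u_2 = 0.096553 × 0.503 + 0.029 = 0.077566.
u_3 = 0.077566 × 0.503 + 0.029 = 0.068016.
u_4 = 0.068016 × 0.503 + 0.029 = 0.063212.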